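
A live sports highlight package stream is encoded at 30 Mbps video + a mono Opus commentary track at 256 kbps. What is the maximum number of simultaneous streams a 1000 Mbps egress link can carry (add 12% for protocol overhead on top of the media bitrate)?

Audio: 256 kbps = 0.256 Mbps.
Per-viewer media rate: 30.256 Mbps.
On the wire with 12% overhead: 33.887 Mbps.
1000 Mbps = 1,000 Mbps; 1,000 / 33.887 = 29.51 → 29 viewers.

29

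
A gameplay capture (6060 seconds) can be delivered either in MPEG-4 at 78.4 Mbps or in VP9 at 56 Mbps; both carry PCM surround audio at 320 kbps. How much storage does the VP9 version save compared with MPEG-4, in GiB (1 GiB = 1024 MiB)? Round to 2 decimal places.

Audio: 320 kbps = 0.320 Mbps.
MPEG-4: 78.720 Mbps × 6060 s = 477043.2 Mb = 55.535 GiB.
VP9: 56.320 Mbps × 6060 s = 341299.2 Mb = 39.732 GiB.
Saving: 55.535 − 39.732 = 15.803 GiB.

15.80 GiB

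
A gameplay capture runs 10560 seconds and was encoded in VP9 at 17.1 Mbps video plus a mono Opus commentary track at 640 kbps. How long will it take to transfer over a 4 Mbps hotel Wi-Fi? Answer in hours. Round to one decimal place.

Audio: 640 kbps = 0.640 Mbps.
Total bitrate: 17.740 Mbps.
File: 17.740 Mbps × 10560 s = 187334.4 Mb.
At 4 Mbps: 187334.4 / 4 = 46833.6 s ≈ 13 hours.

13.0 hours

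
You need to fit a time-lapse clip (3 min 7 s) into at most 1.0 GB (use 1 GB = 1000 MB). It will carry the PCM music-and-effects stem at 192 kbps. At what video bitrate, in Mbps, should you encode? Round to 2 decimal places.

Budget: 1.0 GB = 8000.0 Mb.
3 min 7 s = 187 s
Total bitrate budget: 8000.0 Mb / 187 s = 42.781 Mbps.
Audio: 192 kbps = 0.192 Mbps.
Video: 42.781 − 0.192 = 42.589 Mbps.

42.59 Mbps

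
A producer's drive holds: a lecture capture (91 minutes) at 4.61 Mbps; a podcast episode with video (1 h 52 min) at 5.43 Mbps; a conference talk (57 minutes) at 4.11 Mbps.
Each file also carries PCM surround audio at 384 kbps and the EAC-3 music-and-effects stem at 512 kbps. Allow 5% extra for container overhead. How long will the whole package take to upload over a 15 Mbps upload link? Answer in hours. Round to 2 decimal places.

1.74 hours

Audio total: 384 + 512 = 896 kbps = 0.896 Mbps.
lecture capture: 5.506 Mbps × 5460 s × 1.05 = 31565.9 Mb
podcast episode with video: 6.326 Mbps × 6720 s × 1.05 = 44636.3 Mb
conference talk: 5.006 Mbps × 3420 s × 1.05 = 17976.5 Mb
Total: 94178.7 Mb = 11772.3 MB.
At 15 Mbps: 94178.7 / 15 = 6279 s ≈ 1.74 hours.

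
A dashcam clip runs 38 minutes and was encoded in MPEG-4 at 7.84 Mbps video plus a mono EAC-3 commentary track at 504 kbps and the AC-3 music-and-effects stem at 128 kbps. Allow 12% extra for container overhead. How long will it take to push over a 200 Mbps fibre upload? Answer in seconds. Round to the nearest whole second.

38 min = 2280 s
Audio total: 504 + 128 = 632 kbps = 0.632 Mbps.
Total bitrate: 8.472 Mbps.
File: 8.472 Mbps × 2280 s = 19316.2 Mb.
With 12% container overhead: ×1.12. → 21634.1 Mb.
At 200 Mbps: 21634.1 / 200 = 108.2 s ≈ 108 seconds.

108 seconds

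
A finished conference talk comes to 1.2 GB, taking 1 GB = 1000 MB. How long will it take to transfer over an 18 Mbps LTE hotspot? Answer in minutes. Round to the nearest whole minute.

9 minutes

File: 1.2 GB = 9600.0 Mb.
At 18 Mbps: 9600.0 / 18 = 533.3 s ≈ 8.89 minutes.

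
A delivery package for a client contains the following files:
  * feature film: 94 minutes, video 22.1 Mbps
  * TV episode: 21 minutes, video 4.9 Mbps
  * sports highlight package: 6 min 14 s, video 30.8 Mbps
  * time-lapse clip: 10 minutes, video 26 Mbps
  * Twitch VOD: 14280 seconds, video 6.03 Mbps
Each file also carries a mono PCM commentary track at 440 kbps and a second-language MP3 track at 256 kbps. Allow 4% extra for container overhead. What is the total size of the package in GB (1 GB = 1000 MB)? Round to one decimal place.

33.7 GB

Audio total: 440 + 256 = 696 kbps = 0.696 Mbps.
feature film: 22.796 Mbps × 5640 s × 1.04 = 133712.2 Mb
TV episode: 5.596 Mbps × 1260 s × 1.04 = 7333.0 Mb
sports highlight package: 31.496 Mbps × 374 s × 1.04 = 12250.7 Mb
time-lapse clip: 26.696 Mbps × 600 s × 1.04 = 16658.3 Mb
Twitch VOD: 6.726 Mbps × 14280 s × 1.04 = 99889.2 Mb
Total: 269843.4 Mb = 33730.4 MB.
= 33.73 GB.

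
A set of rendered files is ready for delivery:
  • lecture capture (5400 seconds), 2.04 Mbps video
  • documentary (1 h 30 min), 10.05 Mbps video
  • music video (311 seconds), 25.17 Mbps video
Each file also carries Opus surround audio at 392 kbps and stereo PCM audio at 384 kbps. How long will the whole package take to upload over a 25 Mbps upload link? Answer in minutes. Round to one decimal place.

54.5 minutes

Audio total: 392 + 384 = 776 kbps = 0.776 Mbps.
lecture capture: 2.816 Mbps × 5400 s = 15206.4 Mb
documentary: 10.826 Mbps × 5400 s = 58460.4 Mb
music video: 25.946 Mbps × 311 s = 8069.2 Mb
Total: 81736.0 Mb = 10217.0 MB.
At 25 Mbps: 81736.0 / 25 = 3269 s ≈ 54.5 minutes.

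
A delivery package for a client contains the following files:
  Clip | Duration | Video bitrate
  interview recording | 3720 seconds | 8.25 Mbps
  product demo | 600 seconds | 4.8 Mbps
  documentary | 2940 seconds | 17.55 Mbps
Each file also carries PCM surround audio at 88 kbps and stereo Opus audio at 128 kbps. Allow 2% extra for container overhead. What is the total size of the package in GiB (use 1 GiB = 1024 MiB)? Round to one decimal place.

10.3 GiB

Audio total: 88 + 128 = 216 kbps = 0.216 Mbps.
interview recording: 8.466 Mbps × 3720 s × 1.02 = 32123.4 Mb
product demo: 5.016 Mbps × 600 s × 1.02 = 3069.8 Mb
documentary: 17.766 Mbps × 2940 s × 1.02 = 53276.7 Mb
Total: 88469.9 Mb = 11058.7 MB.
= 10.30 GiB.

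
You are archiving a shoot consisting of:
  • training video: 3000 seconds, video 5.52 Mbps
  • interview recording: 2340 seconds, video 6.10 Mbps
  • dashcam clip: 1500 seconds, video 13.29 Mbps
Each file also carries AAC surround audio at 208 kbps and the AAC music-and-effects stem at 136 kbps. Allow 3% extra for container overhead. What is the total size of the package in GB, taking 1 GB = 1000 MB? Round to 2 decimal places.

Audio total: 208 + 136 = 344 kbps = 0.344 Mbps.
training video: 5.864 Mbps × 3000 s × 1.03 = 18119.8 Mb
interview recording: 6.444 Mbps × 2340 s × 1.03 = 15531.3 Mb
dashcam clip: 13.634 Mbps × 1500 s × 1.03 = 21064.5 Mb
Total: 54715.6 Mb = 6839.5 MB.
= 6.839 GB.

6.84 GB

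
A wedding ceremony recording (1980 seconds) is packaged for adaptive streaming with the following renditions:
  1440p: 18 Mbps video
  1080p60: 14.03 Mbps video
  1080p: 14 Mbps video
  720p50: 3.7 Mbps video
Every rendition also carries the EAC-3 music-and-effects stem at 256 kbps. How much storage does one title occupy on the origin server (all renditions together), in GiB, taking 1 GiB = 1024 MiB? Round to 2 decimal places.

11.70 GiB

Audio: 256 kbps = 0.256 Mbps.
Sum of rendition bitrates: (18+0.256) + (14.03+0.256) + (14+0.256) + (3.7+0.256) = 50.754 Mbps.
× 1980 s = 100,493 Mb = 12,562 MB = 11.70 GiB.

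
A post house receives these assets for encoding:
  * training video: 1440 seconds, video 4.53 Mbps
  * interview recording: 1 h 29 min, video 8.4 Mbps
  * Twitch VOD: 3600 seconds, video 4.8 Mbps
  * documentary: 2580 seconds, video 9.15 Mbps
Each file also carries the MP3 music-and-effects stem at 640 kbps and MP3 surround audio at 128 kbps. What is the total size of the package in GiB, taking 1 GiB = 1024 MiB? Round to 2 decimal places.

Audio total: 640 + 128 = 768 kbps = 0.768 Mbps.
training video: 5.298 Mbps × 1440 s = 7629.1 Mb
interview recording: 9.168 Mbps × 5340 s = 48957.1 Mb
Twitch VOD: 5.568 Mbps × 3600 s = 20044.8 Mb
documentary: 9.918 Mbps × 2580 s = 25588.4 Mb
Total: 102219.5 Mb = 12777.4 MB.
= 11.90 GiB.

11.90 GiB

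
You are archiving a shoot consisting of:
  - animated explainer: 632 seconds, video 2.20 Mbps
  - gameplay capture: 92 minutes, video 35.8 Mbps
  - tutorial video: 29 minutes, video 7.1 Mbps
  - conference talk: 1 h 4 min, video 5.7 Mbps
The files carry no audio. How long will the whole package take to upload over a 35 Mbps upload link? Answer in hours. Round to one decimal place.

animated explainer: 2.200 Mbps × 632 s = 1390.4 Mb
gameplay capture: 35.800 Mbps × 5520 s = 197616.0 Mb
tutorial video: 7.100 Mbps × 1740 s = 12354.0 Mb
conference talk: 5.700 Mbps × 3840 s = 21888.0 Mb
Total: 233248.4 Mb = 29156.0 MB.
At 35 Mbps: 233248.4 / 35 = 6664 s ≈ 1.85 hours.

1.9 hours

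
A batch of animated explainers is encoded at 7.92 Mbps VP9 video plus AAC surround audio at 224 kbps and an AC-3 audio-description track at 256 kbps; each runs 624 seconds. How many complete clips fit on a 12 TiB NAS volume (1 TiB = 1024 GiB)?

20137

Audio total: 224 + 256 = 480 kbps = 0.480 Mbps.
Total bitrate: 8.400 Mbps.
Per item: 8.400 Mbps × 624 s = 5,242 Mb = 655.2 MB.
Capacity: 12 TiB = 105,553,116 Mb; 20137.58 items → 20137 complete.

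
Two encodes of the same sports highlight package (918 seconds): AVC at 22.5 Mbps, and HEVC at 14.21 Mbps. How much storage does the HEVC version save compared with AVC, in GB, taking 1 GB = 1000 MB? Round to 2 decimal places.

0.95 GB

AVC: 22.500 Mbps × 918 s = 20655.0 Mb = 2.582 GB.
HEVC: 14.210 Mbps × 918 s = 13044.8 Mb = 1.631 GB.
Saving: 2.582 − 1.631 = 0.951 GB.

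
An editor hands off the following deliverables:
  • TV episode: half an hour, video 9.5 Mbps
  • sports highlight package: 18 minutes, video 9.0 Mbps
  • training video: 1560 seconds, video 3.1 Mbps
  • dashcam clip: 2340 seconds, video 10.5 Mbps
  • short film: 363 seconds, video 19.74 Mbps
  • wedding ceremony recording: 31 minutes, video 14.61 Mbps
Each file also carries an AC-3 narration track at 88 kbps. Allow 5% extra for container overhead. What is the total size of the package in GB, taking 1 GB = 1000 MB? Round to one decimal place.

Audio: 88 kbps = 0.088 Mbps.
TV episode: 9.588 Mbps × 1800 s × 1.05 = 18121.3 Mb
sports highlight package: 9.088 Mbps × 1080 s × 1.05 = 10305.8 Mb
training video: 3.188 Mbps × 1560 s × 1.05 = 5221.9 Mb
dashcam clip: 10.588 Mbps × 2340 s × 1.05 = 26014.7 Mb
short film: 19.828 Mbps × 363 s × 1.05 = 7557.4 Mb
wedding ceremony recording: 14.698 Mbps × 1860 s × 1.05 = 28705.2 Mb
Total: 95926.4 Mb = 11990.8 MB.
= 11.99 GB.

12.0 GB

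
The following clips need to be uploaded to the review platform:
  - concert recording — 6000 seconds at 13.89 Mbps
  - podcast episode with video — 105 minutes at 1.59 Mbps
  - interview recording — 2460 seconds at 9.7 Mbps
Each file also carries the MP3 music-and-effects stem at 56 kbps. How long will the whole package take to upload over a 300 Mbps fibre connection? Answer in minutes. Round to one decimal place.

6.6 minutes

Audio: 56 kbps = 0.056 Mbps.
concert recording: 13.946 Mbps × 6000 s = 83676.0 Mb
podcast episode with video: 1.646 Mbps × 6300 s = 10369.8 Mb
interview recording: 9.756 Mbps × 2460 s = 23999.8 Mb
Total: 118045.6 Mb = 14755.7 MB.
At 300 Mbps: 118045.6 / 300 = 393 s ≈ 6.56 minutes.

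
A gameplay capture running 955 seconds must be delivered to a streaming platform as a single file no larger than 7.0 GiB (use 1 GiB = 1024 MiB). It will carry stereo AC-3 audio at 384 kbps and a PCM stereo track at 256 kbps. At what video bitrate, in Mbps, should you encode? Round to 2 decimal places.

Budget: 7.0 GiB = 60129.5 Mb.
Total bitrate budget: 60129.5 Mb / 955 s = 62.963 Mbps.
Audio total: 384 + 256 = 640 kbps = 0.640 Mbps.
Video: 62.963 − 0.640 = 62.323 Mbps.

62.32 Mbps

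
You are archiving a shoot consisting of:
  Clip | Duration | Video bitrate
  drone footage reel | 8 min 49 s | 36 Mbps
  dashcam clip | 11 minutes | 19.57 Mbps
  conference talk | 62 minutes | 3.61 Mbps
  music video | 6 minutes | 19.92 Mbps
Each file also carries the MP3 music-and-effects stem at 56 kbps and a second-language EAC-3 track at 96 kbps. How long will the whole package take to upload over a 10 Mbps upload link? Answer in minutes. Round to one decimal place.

88.9 minutes

Audio total: 56 + 96 = 152 kbps = 0.152 Mbps.
drone footage reel: 36.152 Mbps × 529 s = 19124.4 Mb
dashcam clip: 19.722 Mbps × 660 s = 13016.5 Mb
conference talk: 3.762 Mbps × 3720 s = 13994.6 Mb
music video: 20.072 Mbps × 360 s = 7225.9 Mb
Total: 53361.5 Mb = 6670.2 MB.
At 10 Mbps: 53361.5 / 10 = 5336 s ≈ 88.9 minutes.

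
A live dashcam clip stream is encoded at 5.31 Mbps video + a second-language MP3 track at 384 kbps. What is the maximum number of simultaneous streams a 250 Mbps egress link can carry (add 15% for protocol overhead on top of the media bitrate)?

38

Audio: 384 kbps = 0.384 Mbps.
Per-viewer media rate: 5.694 Mbps.
On the wire with 15% overhead: 6.548 Mbps.
250 Mbps = 250.0 Mbps; 250.0 / 6.548 = 38.18 → 38 viewers.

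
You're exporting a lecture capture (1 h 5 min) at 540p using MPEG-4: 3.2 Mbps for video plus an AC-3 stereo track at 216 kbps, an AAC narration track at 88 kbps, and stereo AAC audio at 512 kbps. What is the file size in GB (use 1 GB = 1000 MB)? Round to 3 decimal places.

1 h 5 min = 65 min = 3900 s
Audio total: 216 + 88 + 512 = 816 kbps = 0.816 Mbps.
Total bitrate: 3.2 + 0.816 = 4.016 Mbps.
Stream data: 4.016 Mbps × 3900 s = 15662.4 Mb.
15,662 Mb ÷ 8 = 1,958 MB → 1.958 GB.

1.958 GB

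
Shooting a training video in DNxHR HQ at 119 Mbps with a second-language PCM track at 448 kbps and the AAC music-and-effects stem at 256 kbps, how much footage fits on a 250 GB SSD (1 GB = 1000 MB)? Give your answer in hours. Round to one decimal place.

4.6 hours

Audio total: 448 + 256 = 704 kbps = 0.704 Mbps.
Total bitrate: 119 + 0.704 = 119.704 Mbps.
Capacity: 250 GB = 2,000,000 Mb.
Recording time: 2,000,000 / 119.704 = 16,708 s ≈ 4.64 hours.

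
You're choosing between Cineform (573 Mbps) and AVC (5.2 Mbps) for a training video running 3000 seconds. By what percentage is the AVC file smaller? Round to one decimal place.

99.1%

Cineform: 573.000 Mbps × 3000 s = 1719000.0 Mb = 214.875 GB.
AVC: 5.200 Mbps × 3000 s = 15600.0 Mb = 1.950 GB.
Reduction: (1 − 1.950/214.875) × 100 = 99.09%.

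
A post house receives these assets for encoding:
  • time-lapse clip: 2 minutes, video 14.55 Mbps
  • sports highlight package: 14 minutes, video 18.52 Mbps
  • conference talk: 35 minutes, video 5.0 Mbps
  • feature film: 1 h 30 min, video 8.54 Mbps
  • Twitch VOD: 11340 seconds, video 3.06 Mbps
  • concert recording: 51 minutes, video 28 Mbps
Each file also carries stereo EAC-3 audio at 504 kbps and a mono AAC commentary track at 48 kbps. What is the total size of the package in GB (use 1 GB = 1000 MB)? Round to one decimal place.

Audio total: 504 + 48 = 552 kbps = 0.552 Mbps.
time-lapse clip: 15.102 Mbps × 120 s = 1812.2 Mb
sports highlight package: 19.072 Mbps × 840 s = 16020.5 Mb
conference talk: 5.552 Mbps × 2100 s = 11659.2 Mb
feature film: 9.092 Mbps × 5400 s = 49096.8 Mb
Twitch VOD: 3.612 Mbps × 11340 s = 40960.1 Mb
concert recording: 28.552 Mbps × 3060 s = 87369.1 Mb
Total: 206917.9 Mb = 25864.7 MB.
= 25.86 GB.

25.9 GB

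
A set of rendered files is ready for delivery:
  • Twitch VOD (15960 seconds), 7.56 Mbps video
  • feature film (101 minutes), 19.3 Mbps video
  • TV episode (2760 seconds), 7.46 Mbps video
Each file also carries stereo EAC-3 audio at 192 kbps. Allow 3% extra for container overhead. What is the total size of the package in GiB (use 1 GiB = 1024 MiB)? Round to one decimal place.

Audio: 192 kbps = 0.192 Mbps.
Twitch VOD: 7.752 Mbps × 15960 s × 1.03 = 127433.6 Mb
feature film: 19.492 Mbps × 6060 s × 1.03 = 121665.2 Mb
TV episode: 7.652 Mbps × 2760 s × 1.03 = 21753.1 Mb
Total: 270851.8 Mb = 33856.5 MB.
= 31.53 GiB.

31.5 GiB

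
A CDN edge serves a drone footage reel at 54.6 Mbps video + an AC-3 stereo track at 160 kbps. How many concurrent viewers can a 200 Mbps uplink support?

Audio: 160 kbps = 0.160 Mbps.
Per-viewer media rate: 54.760 Mbps.
200 Mbps = 200.0 Mbps; 200.0 / 54.760 = 3.65 → 3 viewers.

3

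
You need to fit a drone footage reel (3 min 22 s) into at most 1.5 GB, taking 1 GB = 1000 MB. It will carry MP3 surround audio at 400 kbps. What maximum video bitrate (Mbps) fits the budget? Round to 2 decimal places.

Budget: 1.5 GB = 12000.0 Mb.
3 min 22 s = 202 s
Total bitrate budget: 12000.0 Mb / 202 s = 59.406 Mbps.
Audio: 400 kbps = 0.400 Mbps.
Video: 59.406 − 0.400 = 59.006 Mbps.

59.01 Mbps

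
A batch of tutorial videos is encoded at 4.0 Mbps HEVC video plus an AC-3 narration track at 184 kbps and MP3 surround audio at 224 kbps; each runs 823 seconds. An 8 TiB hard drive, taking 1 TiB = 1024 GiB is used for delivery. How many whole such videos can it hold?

19397

Audio total: 184 + 224 = 408 kbps = 0.408 Mbps.
Total bitrate: 4.408 Mbps.
Per item: 4.408 Mbps × 823 s = 3,628 Mb = 453.5 MB.
Capacity: 8 TiB = 70,368,744 Mb; 19397.17 items → 19397 complete.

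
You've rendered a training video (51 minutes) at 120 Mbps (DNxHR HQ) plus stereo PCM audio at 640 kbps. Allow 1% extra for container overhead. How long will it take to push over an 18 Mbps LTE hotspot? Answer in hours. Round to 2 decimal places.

51 min = 3060 s
Audio: 640 kbps = 0.640 Mbps.
Total bitrate: 120.640 Mbps.
File: 120.640 Mbps × 3060 s = 369158.4 Mb.
With 1% container overhead: ×1.01. → 372850.0 Mb.
At 18 Mbps: 372850.0 / 18 = 20713.9 s ≈ 5.75 hours.

5.75 hours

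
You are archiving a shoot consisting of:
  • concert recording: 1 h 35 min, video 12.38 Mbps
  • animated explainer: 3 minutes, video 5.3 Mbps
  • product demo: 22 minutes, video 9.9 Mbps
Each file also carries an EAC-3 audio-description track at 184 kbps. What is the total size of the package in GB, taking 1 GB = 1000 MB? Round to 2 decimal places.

Audio: 184 kbps = 0.184 Mbps.
concert recording: 12.564 Mbps × 5700 s = 71614.8 Mb
animated explainer: 5.484 Mbps × 180 s = 987.1 Mb
product demo: 10.084 Mbps × 1320 s = 13310.9 Mb
Total: 85912.8 Mb = 10739.1 MB.
= 10.74 GB.

10.74 GB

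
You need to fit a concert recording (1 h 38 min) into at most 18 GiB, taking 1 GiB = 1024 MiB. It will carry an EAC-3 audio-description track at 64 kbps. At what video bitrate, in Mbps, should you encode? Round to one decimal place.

26.2 Mbps

Budget: 18 GiB = 154618.8 Mb.
1 h 38 min = 98 min = 5880 s
Total bitrate budget: 154618.8 Mb / 5880 s = 26.296 Mbps.
Audio: 64 kbps = 0.064 Mbps.
Video: 26.296 − 0.064 = 26.232 Mbps.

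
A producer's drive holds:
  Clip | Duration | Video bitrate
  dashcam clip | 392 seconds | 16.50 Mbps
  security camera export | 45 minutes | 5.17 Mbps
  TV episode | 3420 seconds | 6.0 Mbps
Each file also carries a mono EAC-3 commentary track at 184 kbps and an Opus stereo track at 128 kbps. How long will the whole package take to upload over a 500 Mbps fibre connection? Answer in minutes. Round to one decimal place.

Audio total: 184 + 128 = 312 kbps = 0.312 Mbps.
dashcam clip: 16.812 Mbps × 392 s = 6590.3 Mb
security camera export: 5.482 Mbps × 2700 s = 14801.4 Mb
TV episode: 6.312 Mbps × 3420 s = 21587.0 Mb
Total: 42978.7 Mb = 5372.3 MB.
At 500 Mbps: 42978.7 / 500 = 86 s ≈ 1.43 minutes.

1.4 minutes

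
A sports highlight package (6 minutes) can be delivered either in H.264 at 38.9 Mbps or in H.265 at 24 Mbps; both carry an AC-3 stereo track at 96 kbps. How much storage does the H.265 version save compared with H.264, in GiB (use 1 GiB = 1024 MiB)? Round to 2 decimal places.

6 min = 360 s
Audio: 96 kbps = 0.096 Mbps.
H.264: 38.996 Mbps × 360 s = 14038.6 Mb = 1.634 GiB.
H.265: 24.096 Mbps × 360 s = 8674.6 Mb = 1.010 GiB.
Saving: 1.634 − 1.010 = 0.624 GiB.

0.62 GiB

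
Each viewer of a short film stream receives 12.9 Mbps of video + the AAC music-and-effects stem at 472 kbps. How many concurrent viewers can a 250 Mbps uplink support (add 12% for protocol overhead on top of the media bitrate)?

Audio: 472 kbps = 0.472 Mbps.
Per-viewer media rate: 13.372 Mbps.
On the wire with 12% overhead: 14.977 Mbps.
250 Mbps = 250.0 Mbps; 250.0 / 14.977 = 16.69 → 16 viewers.

16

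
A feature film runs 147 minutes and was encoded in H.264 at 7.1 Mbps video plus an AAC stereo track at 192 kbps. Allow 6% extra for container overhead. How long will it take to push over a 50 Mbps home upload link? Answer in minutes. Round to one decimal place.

22.7 minutes

147 min = 8820 s
Audio: 192 kbps = 0.192 Mbps.
Total bitrate: 7.292 Mbps.
File: 7.292 Mbps × 8820 s = 64315.4 Mb.
With 6% container overhead: ×1.06. → 68174.4 Mb.
At 50 Mbps: 68174.4 / 50 = 1363.5 s ≈ 22.7 minutes.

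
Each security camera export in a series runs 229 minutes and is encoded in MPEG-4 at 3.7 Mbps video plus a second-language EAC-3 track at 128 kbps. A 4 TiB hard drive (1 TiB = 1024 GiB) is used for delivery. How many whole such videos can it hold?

668

229 min = 13740 s
Audio: 128 kbps = 0.128 Mbps.
Total bitrate: 3.828 Mbps.
Per item: 3.828 Mbps × 13740 s = 52,597 Mb = 6,575 MB.
Capacity: 4 TiB = 35,184,372 Mb; 668.95 items → 668 complete.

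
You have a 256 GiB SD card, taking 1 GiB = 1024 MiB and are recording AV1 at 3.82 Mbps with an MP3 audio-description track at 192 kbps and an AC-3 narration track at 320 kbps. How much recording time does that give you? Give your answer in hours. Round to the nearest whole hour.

141 hours

Audio total: 192 + 320 = 512 kbps = 0.512 Mbps.
Total bitrate: 3.82 + 0.512 = 4.332 Mbps.
Capacity: 256 GiB = 2,199,023 Mb.
Recording time: 2,199,023 / 4.332 = 507,623 s ≈ 141 hours.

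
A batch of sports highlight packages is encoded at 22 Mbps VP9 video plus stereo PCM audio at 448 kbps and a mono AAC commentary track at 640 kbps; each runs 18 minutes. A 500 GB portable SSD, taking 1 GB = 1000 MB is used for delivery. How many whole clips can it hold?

18 min = 1080 s
Audio total: 448 + 640 = 1088 kbps = 1.088 Mbps.
Total bitrate: 23.088 Mbps.
Per item: 23.088 Mbps × 1080 s = 24,935 Mb = 3,117 MB.
Capacity: 500 GB = 4,000,000 Mb; 160.42 items → 160 complete.

160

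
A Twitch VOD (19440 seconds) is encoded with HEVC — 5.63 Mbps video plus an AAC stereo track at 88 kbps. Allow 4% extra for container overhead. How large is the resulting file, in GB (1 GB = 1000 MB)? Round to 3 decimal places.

14.451 GB

Audio: 88 kbps = 0.088 Mbps.
Total bitrate: 5.63 + 0.088 = 5.718 Mbps.
Stream data: 5.718 Mbps × 19440 s = 111157.9 Mb.
With 4% container overhead: ×1.04.
115,604 Mb ÷ 8 = 14,451 MB → 14.45 GB.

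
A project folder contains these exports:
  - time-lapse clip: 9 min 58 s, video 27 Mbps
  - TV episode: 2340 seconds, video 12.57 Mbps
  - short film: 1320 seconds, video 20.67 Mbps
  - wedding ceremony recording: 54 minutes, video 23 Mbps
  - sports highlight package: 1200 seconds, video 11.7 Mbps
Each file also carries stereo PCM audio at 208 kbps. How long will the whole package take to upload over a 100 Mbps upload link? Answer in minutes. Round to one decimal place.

Audio: 208 kbps = 0.208 Mbps.
time-lapse clip: 27.208 Mbps × 598 s = 16270.4 Mb
TV episode: 12.778 Mbps × 2340 s = 29900.5 Mb
short film: 20.878 Mbps × 1320 s = 27559.0 Mb
wedding ceremony recording: 23.208 Mbps × 3240 s = 75193.9 Mb
sports highlight package: 11.908 Mbps × 1200 s = 14289.6 Mb
Total: 163213.4 Mb = 20401.7 MB.
At 100 Mbps: 163213.4 / 100 = 1632 s ≈ 27.2 minutes.

27.2 minutes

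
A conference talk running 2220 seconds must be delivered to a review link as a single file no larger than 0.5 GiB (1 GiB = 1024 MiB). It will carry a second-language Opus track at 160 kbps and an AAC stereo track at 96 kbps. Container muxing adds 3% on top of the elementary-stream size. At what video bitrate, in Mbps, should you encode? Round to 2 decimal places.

1.62 Mbps

Budget: 0.5 GiB = 4295.0 Mb.
Stream payload after overhead: 4295.0 / 1.03 = 4169.9 Mb.
Total bitrate budget: 4169.9 Mb / 2220 s = 1.878 Mbps.
Audio total: 160 + 96 = 256 kbps = 0.256 Mbps.
Video: 1.878 − 0.256 = 1.622 Mbps.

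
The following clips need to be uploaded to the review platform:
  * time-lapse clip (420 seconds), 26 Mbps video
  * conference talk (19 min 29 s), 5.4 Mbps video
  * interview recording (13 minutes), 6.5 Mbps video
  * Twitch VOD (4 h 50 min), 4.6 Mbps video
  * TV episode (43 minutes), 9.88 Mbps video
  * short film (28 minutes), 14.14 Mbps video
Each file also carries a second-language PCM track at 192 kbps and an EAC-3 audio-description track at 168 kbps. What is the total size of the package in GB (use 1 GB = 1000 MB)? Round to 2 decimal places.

20.03 GB

Audio total: 192 + 168 = 360 kbps = 0.360 Mbps.
time-lapse clip: 26.360 Mbps × 420 s = 11071.2 Mb
conference talk: 5.760 Mbps × 1169 s = 6733.4 Mb
interview recording: 6.860 Mbps × 780 s = 5350.8 Mb
Twitch VOD: 4.960 Mbps × 17400 s = 86304.0 Mb
TV episode: 10.240 Mbps × 2580 s = 26419.2 Mb
short film: 14.500 Mbps × 1680 s = 24360.0 Mb
Total: 160238.6 Mb = 20029.8 MB.
= 20.03 GB.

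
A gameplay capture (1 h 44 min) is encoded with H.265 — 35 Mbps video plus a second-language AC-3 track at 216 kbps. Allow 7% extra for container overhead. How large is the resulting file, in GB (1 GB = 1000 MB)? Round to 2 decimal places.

1 h 44 min = 104 min = 6240 s
Audio: 216 kbps = 0.216 Mbps.
Total bitrate: 35 + 0.216 = 35.216 Mbps.
Stream data: 35.216 Mbps × 6240 s = 219747.8 Mb.
With 7% container overhead: ×1.07.
235,130 Mb ÷ 8 = 29,391 MB → 29.39 GB.

29.39 GB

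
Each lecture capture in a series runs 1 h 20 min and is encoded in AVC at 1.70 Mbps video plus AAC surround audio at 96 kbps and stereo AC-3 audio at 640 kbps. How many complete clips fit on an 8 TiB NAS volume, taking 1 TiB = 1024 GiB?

1 h 20 min = 80 min = 4800 s
Audio total: 96 + 640 = 736 kbps = 0.736 Mbps.
Total bitrate: 2.436 Mbps.
Per item: 2.436 Mbps × 4800 s = 11,693 Mb = 1,462 MB.
Capacity: 8 TiB = 70,368,744 Mb; 6018.13 items → 6018 complete.

6018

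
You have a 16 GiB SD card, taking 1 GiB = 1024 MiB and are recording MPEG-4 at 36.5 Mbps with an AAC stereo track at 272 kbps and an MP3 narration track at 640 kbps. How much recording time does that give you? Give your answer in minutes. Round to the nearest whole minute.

Audio total: 272 + 640 = 912 kbps = 0.912 Mbps.
Total bitrate: 36.5 + 0.912 = 37.412 Mbps.
Capacity: 16 GiB = 137,439 Mb.
Recording time: 137,439 / 37.412 = 3,674 s ≈ 61.2 minutes.

61 minutes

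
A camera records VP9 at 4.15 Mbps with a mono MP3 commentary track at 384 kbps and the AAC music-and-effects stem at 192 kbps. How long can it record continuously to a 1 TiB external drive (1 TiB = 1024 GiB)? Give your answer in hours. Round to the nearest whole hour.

517 hours

Audio total: 384 + 192 = 576 kbps = 0.576 Mbps.
Total bitrate: 4.15 + 0.576 = 4.726 Mbps.
Capacity: 1 TiB = 8,796,093 Mb.
Recording time: 8,796,093 / 4.726 = 1,861,213 s ≈ 517 hours.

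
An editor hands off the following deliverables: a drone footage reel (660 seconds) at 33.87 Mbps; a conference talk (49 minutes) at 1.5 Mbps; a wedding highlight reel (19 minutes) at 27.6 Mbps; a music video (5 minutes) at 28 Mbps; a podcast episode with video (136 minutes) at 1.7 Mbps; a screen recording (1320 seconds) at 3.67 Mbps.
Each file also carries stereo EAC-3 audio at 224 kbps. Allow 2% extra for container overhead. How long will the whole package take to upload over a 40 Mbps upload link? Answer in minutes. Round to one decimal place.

37.7 minutes

Audio: 224 kbps = 0.224 Mbps.
drone footage reel: 34.094 Mbps × 660 s × 1.02 = 22952.1 Mb
conference talk: 1.724 Mbps × 2940 s × 1.02 = 5169.9 Mb
wedding highlight reel: 27.824 Mbps × 1140 s × 1.02 = 32353.7 Mb
music video: 28.224 Mbps × 300 s × 1.02 = 8636.5 Mb
podcast episode with video: 1.924 Mbps × 8160 s × 1.02 = 16013.8 Mb
screen recording: 3.894 Mbps × 1320 s × 1.02 = 5242.9 Mb
Total: 90369.0 Mb = 11296.1 MB.
At 40 Mbps: 90369.0 / 40 = 2259 s ≈ 37.7 minutes.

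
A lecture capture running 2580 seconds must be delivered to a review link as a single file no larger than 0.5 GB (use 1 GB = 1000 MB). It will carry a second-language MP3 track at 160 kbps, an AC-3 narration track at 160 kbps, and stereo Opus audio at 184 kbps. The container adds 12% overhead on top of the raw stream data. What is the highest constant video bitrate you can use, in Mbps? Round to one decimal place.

0.9 Mbps

Budget: 0.5 GB = 4000.0 Mb.
Stream payload after overhead: 4000.0 / 1.12 = 3571.4 Mb.
Total bitrate budget: 3571.4 Mb / 2580 s = 1.384 Mbps.
Audio total: 160 + 160 + 184 = 504 kbps = 0.504 Mbps.
Video: 1.384 − 0.504 = 0.880 Mbps.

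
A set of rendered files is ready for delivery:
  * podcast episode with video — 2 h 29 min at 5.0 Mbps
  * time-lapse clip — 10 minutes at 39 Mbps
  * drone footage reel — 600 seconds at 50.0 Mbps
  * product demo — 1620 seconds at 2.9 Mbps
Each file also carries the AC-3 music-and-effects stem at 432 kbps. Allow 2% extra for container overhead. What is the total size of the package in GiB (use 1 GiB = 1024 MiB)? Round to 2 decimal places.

Audio: 432 kbps = 0.432 Mbps.
podcast episode with video: 5.432 Mbps × 8940 s × 1.02 = 49533.3 Mb
time-lapse clip: 39.432 Mbps × 600 s × 1.02 = 24132.4 Mb
drone footage reel: 50.432 Mbps × 600 s × 1.02 = 30864.4 Mb
product demo: 3.332 Mbps × 1620 s × 1.02 = 5505.8 Mb
Total: 110035.9 Mb = 13754.5 MB.
= 12.81 GiB.

12.81 GiB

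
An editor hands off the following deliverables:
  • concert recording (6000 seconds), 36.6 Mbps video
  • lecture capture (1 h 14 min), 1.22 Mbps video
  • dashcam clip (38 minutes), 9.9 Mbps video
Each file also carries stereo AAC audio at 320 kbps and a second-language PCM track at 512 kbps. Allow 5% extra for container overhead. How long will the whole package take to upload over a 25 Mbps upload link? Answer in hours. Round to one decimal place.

Audio total: 320 + 512 = 832 kbps = 0.832 Mbps.
concert recording: 37.432 Mbps × 6000 s × 1.05 = 235821.6 Mb
lecture capture: 2.052 Mbps × 4440 s × 1.05 = 9566.4 Mb
dashcam clip: 10.732 Mbps × 2280 s × 1.05 = 25692.4 Mb
Total: 271080.4 Mb = 33885.1 MB.
At 25 Mbps: 271080.4 / 25 = 10843 s ≈ 3.01 hours.

3.0 hours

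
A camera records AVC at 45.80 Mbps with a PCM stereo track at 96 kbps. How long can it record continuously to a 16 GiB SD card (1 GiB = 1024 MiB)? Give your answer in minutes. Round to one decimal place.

49.9 minutes

Audio: 96 kbps = 0.096 Mbps.
Total bitrate: 45.80 + 0.096 = 45.896 Mbps.
Capacity: 16 GiB = 137,439 Mb.
Recording time: 137,439 / 45.896 = 2,995 s ≈ 49.9 minutes.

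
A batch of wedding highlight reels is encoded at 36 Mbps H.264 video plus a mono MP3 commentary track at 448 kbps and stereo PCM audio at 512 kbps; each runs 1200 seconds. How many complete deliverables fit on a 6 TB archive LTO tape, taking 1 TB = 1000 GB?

1082

Audio total: 448 + 512 = 960 kbps = 0.960 Mbps.
Total bitrate: 36.960 Mbps.
Per item: 36.960 Mbps × 1200 s = 44,352 Mb = 5,544 MB.
Capacity: 6 TB = 48,000,000 Mb; 1082.25 items → 1082 complete.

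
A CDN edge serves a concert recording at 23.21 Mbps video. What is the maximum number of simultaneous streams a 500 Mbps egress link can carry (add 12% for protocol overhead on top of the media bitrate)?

On the wire with 12% overhead: 25.995 Mbps.
500 Mbps = 500.0 Mbps; 500.0 / 25.995 = 19.23 → 19 viewers.

19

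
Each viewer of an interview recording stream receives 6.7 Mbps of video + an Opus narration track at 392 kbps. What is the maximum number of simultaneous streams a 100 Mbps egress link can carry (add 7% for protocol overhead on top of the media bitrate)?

13

Audio: 392 kbps = 0.392 Mbps.
Per-viewer media rate: 7.092 Mbps.
On the wire with 7% overhead: 7.588 Mbps.
100 Mbps = 100.0 Mbps; 100.0 / 7.588 = 13.18 → 13 viewers.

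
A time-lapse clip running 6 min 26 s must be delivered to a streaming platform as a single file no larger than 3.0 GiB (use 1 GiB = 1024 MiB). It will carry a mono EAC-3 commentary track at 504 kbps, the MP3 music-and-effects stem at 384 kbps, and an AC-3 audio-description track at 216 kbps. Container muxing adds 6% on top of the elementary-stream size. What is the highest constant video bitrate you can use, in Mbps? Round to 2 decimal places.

61.88 Mbps

Budget: 3.0 GiB = 25769.8 Mb.
Stream payload after overhead: 25769.8 / 1.06 = 24311.1 Mb.
6 min 26 s = 386 s
Total bitrate budget: 24311.1 Mb / 386 s = 62.982 Mbps.
Audio total: 504 + 384 + 216 = 1104 kbps = 1.104 Mbps.
Video: 62.982 − 1.104 = 61.878 Mbps.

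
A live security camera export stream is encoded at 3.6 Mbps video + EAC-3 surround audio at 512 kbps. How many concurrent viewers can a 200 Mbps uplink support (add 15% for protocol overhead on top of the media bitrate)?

Audio: 512 kbps = 0.512 Mbps.
Per-viewer media rate: 4.112 Mbps.
On the wire with 15% overhead: 4.729 Mbps.
200 Mbps = 200.0 Mbps; 200.0 / 4.729 = 42.29 → 42 viewers.

42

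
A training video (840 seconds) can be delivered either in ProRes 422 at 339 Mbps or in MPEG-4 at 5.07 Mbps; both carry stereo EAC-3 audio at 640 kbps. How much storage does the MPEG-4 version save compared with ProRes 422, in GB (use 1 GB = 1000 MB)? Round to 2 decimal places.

35.06 GB

Audio: 640 kbps = 0.640 Mbps.
ProRes 422: 339.640 Mbps × 840 s = 285297.6 Mb = 35.662 GB.
MPEG-4: 5.710 Mbps × 840 s = 4796.4 Mb = 0.600 GB.
Saving: 35.662 − 0.600 = 35.063 GB.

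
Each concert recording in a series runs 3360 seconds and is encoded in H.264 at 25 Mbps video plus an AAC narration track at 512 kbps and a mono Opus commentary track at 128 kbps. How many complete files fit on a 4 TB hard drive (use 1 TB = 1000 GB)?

Audio total: 512 + 128 = 640 kbps = 0.640 Mbps.
Total bitrate: 25.640 Mbps.
Per item: 25.640 Mbps × 3360 s = 86,150 Mb = 10,769 MB.
Capacity: 4 TB = 32,000,000 Mb; 371.44 items → 371 complete.

371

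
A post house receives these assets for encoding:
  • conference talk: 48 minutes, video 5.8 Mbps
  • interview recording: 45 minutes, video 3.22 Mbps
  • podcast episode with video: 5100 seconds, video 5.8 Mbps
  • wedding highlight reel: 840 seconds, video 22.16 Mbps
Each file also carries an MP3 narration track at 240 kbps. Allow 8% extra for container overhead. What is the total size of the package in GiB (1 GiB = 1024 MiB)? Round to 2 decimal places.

Audio: 240 kbps = 0.240 Mbps.
conference talk: 6.040 Mbps × 2880 s × 1.08 = 18786.8 Mb
interview recording: 3.460 Mbps × 2700 s × 1.08 = 10089.4 Mb
podcast episode with video: 6.040 Mbps × 5100 s × 1.08 = 33268.3 Mb
wedding highlight reel: 22.400 Mbps × 840 s × 1.08 = 20321.3 Mb
Total: 82465.8 Mb = 10308.2 MB.
= 9.600 GiB.

9.60 GiB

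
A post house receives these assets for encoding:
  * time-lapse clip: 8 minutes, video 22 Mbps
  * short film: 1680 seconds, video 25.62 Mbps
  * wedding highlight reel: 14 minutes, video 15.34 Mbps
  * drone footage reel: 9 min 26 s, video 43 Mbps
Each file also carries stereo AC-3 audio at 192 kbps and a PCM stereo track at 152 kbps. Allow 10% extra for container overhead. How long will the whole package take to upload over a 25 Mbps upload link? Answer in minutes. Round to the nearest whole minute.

Audio total: 192 + 152 = 344 kbps = 0.344 Mbps.
time-lapse clip: 22.344 Mbps × 480 s × 1.10 = 11797.6 Mb
short film: 25.964 Mbps × 1680 s × 1.10 = 47981.5 Mb
wedding highlight reel: 15.684 Mbps × 840 s × 1.10 = 14492.0 Mb
drone footage reel: 43.344 Mbps × 566 s × 1.10 = 26986.0 Mb
Total: 101257.1 Mb = 12657.1 MB.
At 25 Mbps: 101257.1 / 25 = 4050 s ≈ 67.5 minutes.

68 minutes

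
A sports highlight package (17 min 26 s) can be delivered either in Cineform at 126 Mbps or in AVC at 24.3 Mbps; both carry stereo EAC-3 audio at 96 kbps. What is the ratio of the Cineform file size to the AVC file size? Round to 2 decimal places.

17 min 26 s = 1046 s
Audio: 96 kbps = 0.096 Mbps.
Cineform: 126.096 Mbps × 1046 s = 131896.4 Mb = 16.487 GB.
AVC: 24.396 Mbps × 1046 s = 25518.2 Mb = 3.190 GB.
Ratio: 16.487 / 3.190 = 5.169.

5.17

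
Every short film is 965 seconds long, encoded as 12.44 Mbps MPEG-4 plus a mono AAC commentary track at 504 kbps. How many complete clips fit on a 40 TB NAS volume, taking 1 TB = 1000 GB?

Audio: 504 kbps = 0.504 Mbps.
Total bitrate: 12.944 Mbps.
Per item: 12.944 Mbps × 965 s = 12,491 Mb = 1,561 MB.
Capacity: 40 TB = 320,000,000 Mb; 25618.53 items → 25618 complete.

25618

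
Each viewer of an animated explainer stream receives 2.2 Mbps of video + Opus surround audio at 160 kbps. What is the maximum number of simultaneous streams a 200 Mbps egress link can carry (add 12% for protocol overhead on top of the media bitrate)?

Audio: 160 kbps = 0.160 Mbps.
Per-viewer media rate: 2.360 Mbps.
On the wire with 12% overhead: 2.643 Mbps.
200 Mbps = 200.0 Mbps; 200.0 / 2.643 = 75.67 → 75 viewers.

75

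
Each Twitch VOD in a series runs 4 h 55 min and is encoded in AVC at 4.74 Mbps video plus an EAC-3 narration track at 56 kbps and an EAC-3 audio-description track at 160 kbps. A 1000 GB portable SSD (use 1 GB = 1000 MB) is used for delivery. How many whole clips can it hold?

91

4 h 55 min = 295 min = 17700 s
Audio total: 56 + 160 = 216 kbps = 0.216 Mbps.
Total bitrate: 4.956 Mbps.
Per item: 4.956 Mbps × 17700 s = 87,721 Mb = 10,965 MB.
Capacity: 1000 GB = 8,000,000 Mb; 91.20 items → 91 complete.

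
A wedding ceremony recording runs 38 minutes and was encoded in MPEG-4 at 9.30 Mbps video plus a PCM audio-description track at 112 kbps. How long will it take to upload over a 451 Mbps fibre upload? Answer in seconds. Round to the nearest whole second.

48 seconds

38 min = 2280 s
Audio: 112 kbps = 0.112 Mbps.
Total bitrate: 9.412 Mbps.
File: 9.412 Mbps × 2280 s = 21459.4 Mb.
At 451 Mbps: 21459.4 / 451 = 47.6 s ≈ 47.6 seconds.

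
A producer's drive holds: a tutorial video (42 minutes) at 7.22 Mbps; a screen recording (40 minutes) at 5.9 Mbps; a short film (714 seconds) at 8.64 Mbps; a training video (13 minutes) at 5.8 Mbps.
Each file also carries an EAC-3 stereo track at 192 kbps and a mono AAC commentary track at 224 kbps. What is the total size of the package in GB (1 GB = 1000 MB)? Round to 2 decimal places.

5.71 GB

Audio total: 192 + 224 = 416 kbps = 0.416 Mbps.
tutorial video: 7.636 Mbps × 2520 s = 19242.7 Mb
screen recording: 6.316 Mbps × 2400 s = 15158.4 Mb
short film: 9.056 Mbps × 714 s = 6466.0 Mb
training video: 6.216 Mbps × 780 s = 4848.5 Mb
Total: 45715.6 Mb = 5714.4 MB.
= 5.714 GB.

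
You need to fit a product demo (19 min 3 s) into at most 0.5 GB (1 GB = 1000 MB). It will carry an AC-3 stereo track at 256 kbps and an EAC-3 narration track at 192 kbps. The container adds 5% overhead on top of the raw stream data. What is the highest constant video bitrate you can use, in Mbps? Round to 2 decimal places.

Budget: 0.5 GB = 4000.0 Mb.
Stream payload after overhead: 4000.0 / 1.05 = 3809.5 Mb.
19 min 3 s = 1143 s
Total bitrate budget: 3809.5 Mb / 1143 s = 3.333 Mbps.
Audio total: 256 + 192 = 448 kbps = 0.448 Mbps.
Video: 3.333 − 0.448 = 2.885 Mbps.

2.88 Mbps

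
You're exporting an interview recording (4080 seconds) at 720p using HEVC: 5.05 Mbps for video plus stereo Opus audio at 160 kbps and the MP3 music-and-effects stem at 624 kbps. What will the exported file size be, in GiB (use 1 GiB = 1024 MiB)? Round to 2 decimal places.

Audio total: 160 + 624 = 784 kbps = 0.784 Mbps.
Total bitrate: 5.05 + 0.784 = 5.834 Mbps.
Stream data: 5.834 Mbps × 4080 s = 23802.7 Mb.
23,803 Mb = 2,975,340,000 bytes ÷ 1,073,741,824 = 2.771 GiB.

2.77 GiB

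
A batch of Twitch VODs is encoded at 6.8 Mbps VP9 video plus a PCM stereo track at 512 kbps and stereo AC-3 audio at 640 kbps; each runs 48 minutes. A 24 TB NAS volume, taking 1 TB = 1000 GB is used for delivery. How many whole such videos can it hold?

48 min = 2880 s
Audio total: 512 + 640 = 1152 kbps = 1.152 Mbps.
Total bitrate: 7.952 Mbps.
Per item: 7.952 Mbps × 2880 s = 22,902 Mb = 2,863 MB.
Capacity: 24 TB = 192,000,000 Mb; 8383.64 items → 8383 complete.

8383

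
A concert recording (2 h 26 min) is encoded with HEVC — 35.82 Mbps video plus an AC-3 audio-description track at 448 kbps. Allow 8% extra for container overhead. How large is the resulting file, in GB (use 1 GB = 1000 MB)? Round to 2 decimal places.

42.89 GB

2 h 26 min = 146 min = 8760 s
Audio: 448 kbps = 0.448 Mbps.
Total bitrate: 35.82 + 0.448 = 36.268 Mbps.
Stream data: 36.268 Mbps × 8760 s = 317707.7 Mb.
With 8% container overhead: ×1.08.
343,124 Mb ÷ 8 = 42,891 MB → 42.89 GB.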